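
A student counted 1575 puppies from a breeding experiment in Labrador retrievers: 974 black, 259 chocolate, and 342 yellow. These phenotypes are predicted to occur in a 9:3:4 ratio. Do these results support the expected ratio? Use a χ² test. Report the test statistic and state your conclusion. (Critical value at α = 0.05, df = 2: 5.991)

20.020; not consistent

Expected counts for N = 1575 under a 9:3:4 ratio (total parts = 16):
  black: 1575 × 9/16 = 885.9375
  chocolate: 1575 × 3/16 = 295.3125
  yellow: 1575 × 4/16 = 393.75
χ² = Σ (O − E)² / E
  black: (974 − 885.9375)² / 885.9375 = 8.7534
  chocolate: (259 − 295.3125)² / 295.3125 = 4.4651
  yellow: (342 − 393.75)² / 393.75 = 6.8014
χ² = 8.7534 + 4.4651 + 6.8014 = 20.0199 ≈ 20.020
Degrees of freedom = 3 − 1 = 2; critical value at α = 0.05 is 5.991.
Since 20.020 > 5.991, we reject the null hypothesis — the data do not fit the 9:3:4 ratio.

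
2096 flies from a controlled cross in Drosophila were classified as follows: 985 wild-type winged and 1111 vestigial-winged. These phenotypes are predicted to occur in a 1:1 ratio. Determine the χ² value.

Total ratio parts = 2. Expected numbers out of 2096:
  wild-type winged: 2096 × 1/2 = 1048
  vestigial-winged: 2096 × 1/2 = 1048
χ² = Σ (O − E)² / E
  wild-type winged: (985 − 1048)² / 1048 = 3.7872
  vestigial-winged: (1111 − 1048)² / 1048 = 3.7872
χ² = 3.7872 + 3.7872 = 7.5744 ≈ 7.574

7.574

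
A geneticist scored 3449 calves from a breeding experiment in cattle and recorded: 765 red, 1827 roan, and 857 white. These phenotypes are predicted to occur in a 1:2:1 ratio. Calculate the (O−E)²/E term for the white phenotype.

Total ratio parts = 4. Expected numbers out of 3449:
  red: 3449 × 1/4 = 862.25
  roan: 3449 × 2/4 = 1724.5
  white: 3449 × 1/4 = 862.25
Contribution of white: (857 − 862.25)² / 862.25 = 0.0320

0.032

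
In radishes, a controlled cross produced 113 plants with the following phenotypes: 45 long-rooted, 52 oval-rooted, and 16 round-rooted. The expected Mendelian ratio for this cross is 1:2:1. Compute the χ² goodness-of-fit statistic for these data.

15.602

Expected counts for N = 113 under a 1:2:1 ratio (total parts = 4):
  long-rooted: 113 × 1/4 = 28.25
  oval-rooted: 113 × 2/4 = 56.5
  round-rooted: 113 × 1/4 = 28.25
χ² = Σ (O − E)² / E
  long-rooted: (45 − 28.25)² / 28.25 = 9.9314
  oval-rooted: (52 − 56.5)² / 56.5 = 0.3584
  round-rooted: (16 − 28.25)² / 28.25 = 5.3119
χ² = 9.9314 + 0.3584 + 5.3119 = 15.6017 ≈ 15.602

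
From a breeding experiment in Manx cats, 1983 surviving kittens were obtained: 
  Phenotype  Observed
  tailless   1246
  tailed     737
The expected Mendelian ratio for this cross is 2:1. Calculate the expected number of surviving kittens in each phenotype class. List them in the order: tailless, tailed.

Total ratio parts = 3. Expected numbers out of 1983:
  tailless: 1983 × 2/3 = 1322
  tailed: 1983 × 1/3 = 661

1322, 661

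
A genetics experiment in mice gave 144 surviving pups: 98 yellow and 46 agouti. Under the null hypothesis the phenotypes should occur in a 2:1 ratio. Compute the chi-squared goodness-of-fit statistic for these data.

Under the 2:1 hypothesis (Σ ratio = 3, N = 144):
  yellow: 144 × 2/3 = 96
  agouti: 144 × 1/3 = 48
χ² = Σ (O − E)² / E
  yellow: (98 − 96)² / 96 = 0.0417
  agouti: (46 − 48)² / 48 = 0.0833
χ² = 0.0417 + 0.0833 = 0.125

0.125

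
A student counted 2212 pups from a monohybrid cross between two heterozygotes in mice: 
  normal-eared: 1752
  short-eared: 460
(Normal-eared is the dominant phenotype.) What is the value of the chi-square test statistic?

For a monohybrid cross between heterozygotes with complete dominance, the expected phenotypic ratio is 3:1.
The 3:1 ratio has 4 parts, so with N = 2212 the expected counts are:
  normal-eared: 2212 × 3/4 = 1659
  short-eared: 2212 × 1/4 = 553
χ² = Σ (O − E)² / E
  normal-eared: (1752 − 1659)² / 1659 = 5.2134
  short-eared: (460 − 553)² / 553 = 15.6401
χ² = 5.2134 + 15.6401 = 20.8535 ≈ 20.854

20.854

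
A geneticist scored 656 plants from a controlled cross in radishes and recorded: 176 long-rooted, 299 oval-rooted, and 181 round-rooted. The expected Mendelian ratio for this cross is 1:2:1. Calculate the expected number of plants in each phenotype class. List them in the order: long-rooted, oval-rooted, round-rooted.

Under the 1:2:1 hypothesis (Σ ratio = 4, N = 656):
  long-rooted: 656 × 1/4 = 164
  oval-rooted: 656 × 2/4 = 328
  round-rooted: 656 × 1/4 = 164

164, 328, 164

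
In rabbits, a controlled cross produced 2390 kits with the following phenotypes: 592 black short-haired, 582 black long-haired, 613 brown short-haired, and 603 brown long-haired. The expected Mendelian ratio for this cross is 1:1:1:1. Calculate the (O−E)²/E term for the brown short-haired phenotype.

0.402

The 1:1:1:1 ratio has 4 parts, so with N = 2390 the expected counts are:
  black short-haired: 2390 × 1/4 = 597.5
  black long-haired: 2390 × 1/4 = 597.5
  brown short-haired: 2390 × 1/4 = 597.5
  brown long-haired: 2390 × 1/4 = 597.5
Contribution of brown short-haired: (613 − 597.5)² / 597.5 = 0.4021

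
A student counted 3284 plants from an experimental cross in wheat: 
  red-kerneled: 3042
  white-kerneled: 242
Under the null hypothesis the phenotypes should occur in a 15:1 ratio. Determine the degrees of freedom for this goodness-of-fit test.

A goodness-of-fit test with 2 phenotype classes has df = 2 − 1 = 1.

1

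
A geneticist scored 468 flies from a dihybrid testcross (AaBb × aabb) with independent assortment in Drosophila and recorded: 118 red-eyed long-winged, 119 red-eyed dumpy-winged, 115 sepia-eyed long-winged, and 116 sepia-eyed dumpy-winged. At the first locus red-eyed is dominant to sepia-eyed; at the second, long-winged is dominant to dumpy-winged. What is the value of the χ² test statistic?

0.085

A dihybrid testcross with independent assortment gives a 1:1:1:1 ratio.
Expected counts for N = 468 under a 1:1:1:1 ratio (total parts = 4):
  red-eyed long-winged: 468 × 1/4 = 117
  red-eyed dumpy-winged: 468 × 1/4 = 117
  sepia-eyed long-winged: 468 × 1/4 = 117
  sepia-eyed dumpy-winged: 468 × 1/4 = 117
χ² = Σ (O − E)² / E
  red-eyed long-winged: (118 − 117)² / 117 = 0.0085
  red-eyed dumpy-winged: (119 − 117)² / 117 = 0.0342
  sepia-eyed long-winged: (115 − 117)² / 117 = 0.0342
  sepia-eyed dumpy-winged: (116 − 117)² / 117 = 0.0085
χ² = 0.0085 + 0.0342 + 0.0342 + 0.0085 = 0.0854 ≈ 0.085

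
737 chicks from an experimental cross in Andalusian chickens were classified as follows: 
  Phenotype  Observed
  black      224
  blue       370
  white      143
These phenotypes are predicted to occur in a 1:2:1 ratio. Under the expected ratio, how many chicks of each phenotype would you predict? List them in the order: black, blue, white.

Total ratio parts = 4. Expected numbers out of 737:
  black: 737 × 1/4 = 184.25
  blue: 737 × 2/4 = 368.5
  white: 737 × 1/4 = 184.25

184.25, 368.5, 184.25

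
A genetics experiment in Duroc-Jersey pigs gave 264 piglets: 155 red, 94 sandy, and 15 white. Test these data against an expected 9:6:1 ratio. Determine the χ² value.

0.673

The 9:6:1 ratio has 16 parts, so with N = 264 the expected counts are:
  red: 264 × 9/16 = 148.5
  sandy: 264 × 6/16 = 99
  white: 264 × 1/16 = 16.5
χ² = Σ (O − E)² / E
  red: (155 − 148.5)² / 148.5 = 0.2845
  sandy: (94 − 99)² / 99 = 0.2525
  white: (15 − 16.5)² / 16.5 = 0.1364
χ² = 0.2845 + 0.2525 + 0.1364 = 0.6734 ≈ 0.673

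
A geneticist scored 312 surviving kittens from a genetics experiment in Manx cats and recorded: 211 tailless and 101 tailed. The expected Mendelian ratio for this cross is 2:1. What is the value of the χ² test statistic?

Total ratio parts = 3. Expected numbers out of 312:
  tailless: 312 × 2/3 = 208
  tailed: 312 × 1/3 = 104
χ² = Σ (O − E)² / E
  tailless: (211 − 208)² / 208 = 0.0433
  tailed: (101 − 104)² / 104 = 0.0865
χ² = 0.0433 + 0.0865 = 0.1298 ≈ 0.130

0.130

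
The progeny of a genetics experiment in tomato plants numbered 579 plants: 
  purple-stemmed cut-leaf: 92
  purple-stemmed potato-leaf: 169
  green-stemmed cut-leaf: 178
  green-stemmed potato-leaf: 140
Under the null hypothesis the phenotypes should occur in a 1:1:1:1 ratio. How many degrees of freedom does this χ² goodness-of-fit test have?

A goodness-of-fit test with 4 phenotype classes has df = 4 − 1 = 3.

3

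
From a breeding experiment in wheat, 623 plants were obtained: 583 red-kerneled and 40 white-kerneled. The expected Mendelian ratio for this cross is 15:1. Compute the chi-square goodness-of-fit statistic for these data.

The 15:1 ratio has 16 parts, so with N = 623 the expected counts are:
  red-kerneled: 623 × 15/16 = 584.0625
  white-kerneled: 623 × 1/16 = 38.9375
χ² = Σ (O − E)² / E
  red-kerneled: (583 − 584.0625)² / 584.0625 = 0.0019
  white-kerneled: (40 − 38.9375)² / 38.9375 = 0.0290
χ² = 0.0019 + 0.0290 = 0.0309 ≈ 0.031

0.031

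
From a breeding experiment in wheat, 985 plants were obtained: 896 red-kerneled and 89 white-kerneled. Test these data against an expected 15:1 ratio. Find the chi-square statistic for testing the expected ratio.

Expected counts for N = 985 under a 15:1 ratio (total parts = 16):
  red-kerneled: 985 × 15/16 = 923.4375
  white-kerneled: 985 × 1/16 = 61.5625
χ² = Σ (O − E)² / E
  red-kerneled: (896 − 923.4375)² / 923.4375 = 0.8152
  white-kerneled: (89 − 61.5625)² / 61.5625 = 12.2285
χ² = 0.8152 + 12.2285 = 13.0437 ≈ 13.044

13.044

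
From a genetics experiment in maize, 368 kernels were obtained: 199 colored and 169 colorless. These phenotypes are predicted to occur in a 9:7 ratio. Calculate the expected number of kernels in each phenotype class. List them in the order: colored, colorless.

The 9:7 ratio has 16 parts, so with N = 368 the expected counts are:
  colored: 368 × 9/16 = 207
  colorless: 368 × 7/16 = 161

207, 161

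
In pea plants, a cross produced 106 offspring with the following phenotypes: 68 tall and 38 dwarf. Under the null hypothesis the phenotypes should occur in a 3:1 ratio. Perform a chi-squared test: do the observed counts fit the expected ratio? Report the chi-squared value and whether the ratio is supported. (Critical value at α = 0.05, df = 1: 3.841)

6.654; not consistent

The 3:1 ratio has 4 parts, so with N = 106 the expected counts are:
  tall: 106 × 3/4 = 79.5
  dwarf: 106 × 1/4 = 26.5
χ² = Σ (O − E)² / E
  tall: (68 − 79.5)² / 79.5 = 1.6635
  dwarf: (38 − 26.5)² / 26.5 = 4.9906
χ² = 1.6635 + 4.9906 = 6.6541 ≈ 6.654
Degrees of freedom = 2 − 1 = 1; critical value at α = 0.05 is 3.841.
Since 6.654 > 3.841, we reject the null hypothesis — the data do not fit the 3:1 ratio.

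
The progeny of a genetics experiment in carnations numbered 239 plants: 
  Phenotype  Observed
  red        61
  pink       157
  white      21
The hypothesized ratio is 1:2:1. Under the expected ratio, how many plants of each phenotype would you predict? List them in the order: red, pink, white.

Total ratio parts = 4. Expected numbers out of 239:
  red: 239 × 1/4 = 59.75
  pink: 239 × 2/4 = 119.5
  white: 239 × 1/4 = 59.75

59.75, 119.5, 59.75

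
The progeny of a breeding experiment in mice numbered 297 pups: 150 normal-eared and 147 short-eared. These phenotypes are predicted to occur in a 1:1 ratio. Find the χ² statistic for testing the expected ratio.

0.030

Total ratio parts = 2. Expected numbers out of 297:
  normal-eared: 297 × 1/2 = 148.5
  short-eared: 297 × 1/2 = 148.5
χ² = Σ (O − E)² / E
  normal-eared: (150 − 148.5)² / 148.5 = 0.0152
  short-eared: (147 − 148.5)² / 148.5 = 0.0152
χ² = 0.0152 + 0.0152 = 0.0304 ≈ 0.030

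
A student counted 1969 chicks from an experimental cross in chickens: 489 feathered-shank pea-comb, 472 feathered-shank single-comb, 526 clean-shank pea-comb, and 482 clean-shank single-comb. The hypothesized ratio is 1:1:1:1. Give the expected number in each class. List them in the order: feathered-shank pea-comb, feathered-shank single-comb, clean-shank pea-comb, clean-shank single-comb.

Expected counts for N = 1969 under a 1:1:1:1 ratio (total parts = 4):
  feathered-shank pea-comb: 1969 × 1/4 = 492.25
  feathered-shank single-comb: 1969 × 1/4 = 492.25
  clean-shank pea-comb: 1969 × 1/4 = 492.25
  clean-shank single-comb: 1969 × 1/4 = 492.25

492.25, 492.25, 492.25, 492.25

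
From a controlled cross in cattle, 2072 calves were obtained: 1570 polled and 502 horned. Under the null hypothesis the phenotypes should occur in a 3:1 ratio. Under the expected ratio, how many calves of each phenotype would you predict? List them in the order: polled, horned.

Under the 3:1 hypothesis (Σ ratio = 4, N = 2072):
  polled: 2072 × 3/4 = 1554
  horned: 2072 × 1/4 = 518

1554, 518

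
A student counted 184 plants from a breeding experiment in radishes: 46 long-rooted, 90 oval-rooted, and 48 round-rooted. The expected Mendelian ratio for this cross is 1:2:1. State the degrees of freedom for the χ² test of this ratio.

2

A goodness-of-fit test with 3 phenotype classes has df = 3 − 1 = 2.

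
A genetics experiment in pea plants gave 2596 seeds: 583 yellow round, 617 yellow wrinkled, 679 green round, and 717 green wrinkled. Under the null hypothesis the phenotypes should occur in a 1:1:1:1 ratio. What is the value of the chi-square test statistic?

16.801

Expected counts for N = 2596 under a 1:1:1:1 ratio (total parts = 4):
  yellow round: 2596 × 1/4 = 649
  yellow wrinkled: 2596 × 1/4 = 649
  green round: 2596 × 1/4 = 649
  green wrinkled: 2596 × 1/4 = 649
χ² = Σ (O − E)² / E
  yellow round: (583 − 649)² / 649 = 6.7119
  yellow wrinkled: (617 − 649)² / 649 = 1.5778
  green round: (679 − 649)² / 649 = 1.3867
  green wrinkled: (717 − 649)² / 649 = 7.1248
χ² = 6.7119 + 1.5778 + 1.3867 + 7.1248 = 16.8012 ≈ 16.801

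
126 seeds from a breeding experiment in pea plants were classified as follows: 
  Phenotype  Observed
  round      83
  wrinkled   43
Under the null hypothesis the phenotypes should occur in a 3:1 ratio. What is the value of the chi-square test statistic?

5.598

Total ratio parts = 4. Expected numbers out of 126:
  round: 126 × 3/4 = 94.5
  wrinkled: 126 × 1/4 = 31.5
χ² = Σ (O − E)² / E
  round: (83 − 94.5)² / 94.5 = 1.3995
  wrinkled: (43 − 31.5)² / 31.5 = 4.1984
χ² = 1.3995 + 4.1984 = 5.5979 ≈ 5.598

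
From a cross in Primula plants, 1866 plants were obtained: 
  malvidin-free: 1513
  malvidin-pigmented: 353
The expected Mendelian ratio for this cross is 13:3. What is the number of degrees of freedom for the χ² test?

A goodness-of-fit test with 2 phenotype classes has df = 2 − 1 = 1.

1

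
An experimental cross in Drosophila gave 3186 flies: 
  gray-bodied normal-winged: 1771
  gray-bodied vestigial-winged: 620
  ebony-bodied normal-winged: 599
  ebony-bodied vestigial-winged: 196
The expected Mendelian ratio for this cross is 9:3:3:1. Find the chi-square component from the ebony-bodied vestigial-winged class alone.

0.049

The 9:3:3:1 ratio has 16 parts, so with N = 3186 the expected counts are:
  gray-bodied normal-winged: 3186 × 9/16 = 1792.125
  gray-bodied vestigial-winged: 3186 × 3/16 = 597.375
  ebony-bodied normal-winged: 3186 × 3/16 = 597.375
  ebony-bodied vestigial-winged: 3186 × 1/16 = 199.125
Contribution of ebony-bodied vestigial-winged: (196 − 199.125)² / 199.125 = 0.0490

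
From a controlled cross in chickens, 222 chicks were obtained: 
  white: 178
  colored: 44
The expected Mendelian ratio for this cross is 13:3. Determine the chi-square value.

0.167

Expected counts for N = 222 under a 13:3 ratio (total parts = 16):
  white: 222 × 13/16 = 180.375
  colored: 222 × 3/16 = 41.625
χ² = Σ (O − E)² / E
  white: (178 − 180.375)² / 180.375 = 0.0313
  colored: (44 − 41.625)² / 41.625 = 0.1355
χ² = 0.0313 + 0.1355 = 0.1668 ≈ 0.167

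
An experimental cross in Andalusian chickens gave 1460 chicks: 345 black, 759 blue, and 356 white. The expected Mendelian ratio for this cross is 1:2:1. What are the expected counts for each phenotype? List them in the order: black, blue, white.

365, 730, 365

Under the 1:2:1 hypothesis (Σ ratio = 4, N = 1460):
  black: 1460 × 1/4 = 365
  blue: 1460 × 2/4 = 730
  white: 1460 × 1/4 = 365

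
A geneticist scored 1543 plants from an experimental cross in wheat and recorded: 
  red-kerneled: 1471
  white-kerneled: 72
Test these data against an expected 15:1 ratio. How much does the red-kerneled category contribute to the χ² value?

The 15:1 ratio has 16 parts, so with N = 1543 the expected counts are:
  red-kerneled: 1543 × 15/16 = 1446.5625
  white-kerneled: 1543 × 1/16 = 96.4375
Contribution of red-kerneled: (1471 − 1446.5625)² / 1446.5625 = 0.4128

0.413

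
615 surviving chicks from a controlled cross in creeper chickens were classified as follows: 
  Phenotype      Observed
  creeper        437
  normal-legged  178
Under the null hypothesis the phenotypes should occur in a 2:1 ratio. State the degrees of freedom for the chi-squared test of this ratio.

A goodness-of-fit test with 2 phenotype classes has df = 2 − 1 = 1.

1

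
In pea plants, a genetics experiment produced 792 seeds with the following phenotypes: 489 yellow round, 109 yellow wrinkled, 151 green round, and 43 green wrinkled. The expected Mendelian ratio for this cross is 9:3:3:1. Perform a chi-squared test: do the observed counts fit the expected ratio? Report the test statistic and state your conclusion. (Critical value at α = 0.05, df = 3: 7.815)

15.650; not consistent

Under the 9:3:3:1 hypothesis (Σ ratio = 16, N = 792):
  yellow round: 792 × 9/16 = 445.5
  yellow wrinkled: 792 × 3/16 = 148.5
  green round: 792 × 3/16 = 148.5
  green wrinkled: 792 × 1/16 = 49.5
χ² = Σ (O − E)² / E
  yellow round: (489 − 445.5)² / 445.5 = 4.2475
  yellow wrinkled: (109 − 148.5)² / 148.5 = 10.5067
  green round: (151 − 148.5)² / 148.5 = 0.0421
  green wrinkled: (43 − 49.5)² / 49.5 = 0.8535
χ² = 4.2475 + 10.5067 + 0.0421 + 0.8535 = 15.6498 ≈ 15.650
Degrees of freedom = 4 − 1 = 3; critical value at α = 0.05 is 7.815.
Since 15.650 > 7.815, we reject the null hypothesis — the data do not fit the 9:3:3:1 ratio.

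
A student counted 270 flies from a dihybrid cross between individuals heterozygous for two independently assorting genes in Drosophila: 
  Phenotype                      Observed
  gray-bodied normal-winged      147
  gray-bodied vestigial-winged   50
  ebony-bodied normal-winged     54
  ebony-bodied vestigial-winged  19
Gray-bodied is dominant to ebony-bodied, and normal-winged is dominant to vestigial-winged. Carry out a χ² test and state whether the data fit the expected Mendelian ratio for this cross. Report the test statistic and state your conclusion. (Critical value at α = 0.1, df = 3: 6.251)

0.657; consistent

A dihybrid F₂ with independent assortment and complete dominance at both loci gives a 9:3:3:1 phenotypic ratio.
Total ratio parts = 16. Expected numbers out of 270:
  gray-bodied normal-winged: 270 × 9/16 = 151.875
  gray-bodied vestigial-winged: 270 × 3/16 = 50.625
  ebony-bodied normal-winged: 270 × 3/16 = 50.625
  ebony-bodied vestigial-winged: 270 × 1/16 = 16.875
χ² = Σ (O − E)² / E
  gray-bodied normal-winged: (147 − 151.875)² / 151.875 = 0.1565
  gray-bodied vestigial-winged: (50 − 50.625)² / 50.625 = 0.0077
  ebony-bodied normal-winged: (54 − 50.625)² / 50.625 = 0.2250
  ebony-bodied vestigial-winged: (19 − 16.875)² / 16.875 = 0.2676
χ² = 0.1565 + 0.0077 + 0.2250 + 0.2676 = 0.6568 ≈ 0.657
Degrees of freedom = 4 − 1 = 3; critical value at α = 0.1 is 6.251.
Since 0.657 < 6.251, we fail to reject the null hypothesis — the data are consistent with the 9:3:3:1 ratio.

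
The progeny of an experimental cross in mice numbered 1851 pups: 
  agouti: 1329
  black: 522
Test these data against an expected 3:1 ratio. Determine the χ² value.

Expected counts for N = 1851 under a 3:1 ratio (total parts = 4):
  agouti: 1851 × 3/4 = 1388.25
  black: 1851 × 1/4 = 462.75
χ² = Σ (O − E)² / E
  agouti: (1329 − 1388.25)² / 1388.25 = 2.5288
  black: (522 − 462.75)² / 462.75 = 7.5863
χ² = 2.5288 + 7.5863 = 10.1151 ≈ 10.115

10.115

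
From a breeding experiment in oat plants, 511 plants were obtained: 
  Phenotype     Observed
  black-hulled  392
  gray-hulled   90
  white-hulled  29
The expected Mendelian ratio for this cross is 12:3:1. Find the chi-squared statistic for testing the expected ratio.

Total ratio parts = 16. Expected numbers out of 511:
  black-hulled: 511 × 12/16 = 383.25
  gray-hulled: 511 × 3/16 = 95.8125
  white-hulled: 511 × 1/16 = 31.9375
χ² = Σ (O − E)² / E
  black-hulled: (392 − 383.25)² / 383.25 = 0.1998
  gray-hulled: (90 − 95.8125)² / 95.8125 = 0.3526
  white-hulled: (29 − 31.9375)² / 31.9375 = 0.2702
χ² = 0.1998 + 0.3526 + 0.2702 = 0.8226 ≈ 0.823

0.823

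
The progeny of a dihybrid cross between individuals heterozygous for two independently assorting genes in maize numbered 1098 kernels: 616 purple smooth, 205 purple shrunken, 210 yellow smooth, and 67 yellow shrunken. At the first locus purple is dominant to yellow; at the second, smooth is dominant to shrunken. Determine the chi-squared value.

0.129

A dihybrid F₂ with independent assortment and complete dominance at both loci gives a 9:3:3:1 phenotypic ratio.
Expected counts for N = 1098 under a 9:3:3:1 ratio (total parts = 16):
  purple smooth: 1098 × 9/16 = 617.625
  purple shrunken: 1098 × 3/16 = 205.875
  yellow smooth: 1098 × 3/16 = 205.875
  yellow shrunken: 1098 × 1/16 = 68.625
χ² = Σ (O − E)² / E
  purple smooth: (616 − 617.625)² / 617.625 = 0.0043
  purple shrunken: (205 − 205.875)² / 205.875 = 0.0037
  yellow smooth: (210 − 205.875)² / 205.875 = 0.0827
  yellow shrunken: (67 − 68.625)² / 68.625 = 0.0385
χ² = 0.0043 + 0.0037 + 0.0827 + 0.0385 = 0.1292 ≈ 0.129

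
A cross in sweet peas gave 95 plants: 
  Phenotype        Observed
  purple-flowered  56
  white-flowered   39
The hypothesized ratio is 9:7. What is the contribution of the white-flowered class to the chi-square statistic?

0.158

Expected counts for N = 95 under a 9:7 ratio (total parts = 16):
  purple-flowered: 95 × 9/16 = 53.4375
  white-flowered: 95 × 7/16 = 41.5625
Contribution of white-flowered: (39 − 41.5625)² / 41.5625 = 0.1580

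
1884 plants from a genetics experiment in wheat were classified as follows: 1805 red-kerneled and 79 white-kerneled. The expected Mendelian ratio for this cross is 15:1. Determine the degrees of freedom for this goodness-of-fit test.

1

A goodness-of-fit test with 2 phenotype classes has df = 2 − 1 = 1.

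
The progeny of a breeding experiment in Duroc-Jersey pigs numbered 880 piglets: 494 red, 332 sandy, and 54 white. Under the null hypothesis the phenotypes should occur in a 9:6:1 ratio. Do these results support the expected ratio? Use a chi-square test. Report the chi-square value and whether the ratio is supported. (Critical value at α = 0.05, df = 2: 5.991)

Expected counts for N = 880 under a 9:6:1 ratio (total parts = 16):
  red: 880 × 9/16 = 495
  sandy: 880 × 6/16 = 330
  white: 880 × 1/16 = 55
χ² = Σ (O − E)² / E
  red: (494 − 495)² / 495 = 0.0020
  sandy: (332 − 330)² / 330 = 0.0121
  white: (54 − 55)² / 55 = 0.0182
χ² = 0.0020 + 0.0121 + 0.0182 = 0.0323 ≈ 0.032
Degrees of freedom = 3 − 1 = 2; critical value at α = 0.05 is 5.991.
Since 0.032 < 5.991, we fail to reject the null hypothesis — the data are consistent with the 9:6:1 ratio.

0.032; consistent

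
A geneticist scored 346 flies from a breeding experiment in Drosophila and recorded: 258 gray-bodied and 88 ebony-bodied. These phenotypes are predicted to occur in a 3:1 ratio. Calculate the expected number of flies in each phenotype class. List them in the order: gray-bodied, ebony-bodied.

259.5, 86.5

Total ratio parts = 4. Expected numbers out of 346:
  gray-bodied: 346 × 3/4 = 259.5
  ebony-bodied: 346 × 1/4 = 86.5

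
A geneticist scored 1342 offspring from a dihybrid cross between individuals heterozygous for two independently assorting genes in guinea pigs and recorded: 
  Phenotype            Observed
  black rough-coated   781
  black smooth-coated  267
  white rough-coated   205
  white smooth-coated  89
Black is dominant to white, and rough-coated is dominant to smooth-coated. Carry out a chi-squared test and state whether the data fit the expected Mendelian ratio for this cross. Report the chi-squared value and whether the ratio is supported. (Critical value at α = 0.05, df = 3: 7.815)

10.796; not consistent

A dihybrid F₂ with independent assortment and complete dominance at both loci gives a 9:3:3:1 phenotypic ratio.
Under the 9:3:3:1 hypothesis (Σ ratio = 16, N = 1342):
  black rough-coated: 1342 × 9/16 = 754.875
  black smooth-coated: 1342 × 3/16 = 251.625
  white rough-coated: 1342 × 3/16 = 251.625
  white smooth-coated: 1342 × 1/16 = 83.875
χ² = Σ (O − E)² / E
  black rough-coated: (781 − 754.875)² / 754.875 = 0.9041
  black smooth-coated: (267 − 251.625)² / 251.625 = 0.9395
  white rough-coated: (205 − 251.625)² / 251.625 = 8.6394
  white smooth-coated: (89 − 83.875)² / 83.875 = 0.3132
χ² = 0.9041 + 0.9395 + 8.6394 + 0.3132 = 10.7962 ≈ 10.796
Degrees of freedom = 4 − 1 = 3; critical value at α = 0.05 is 7.815.
Since 10.796 > 7.815, we reject the null hypothesis — the data do not fit the 9:3:3:1 ratio.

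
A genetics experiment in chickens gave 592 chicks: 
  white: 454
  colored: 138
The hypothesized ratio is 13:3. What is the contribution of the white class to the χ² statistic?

Expected counts for N = 592 under a 13:3 ratio (total parts = 16):
  white: 592 × 13/16 = 481
  colored: 592 × 3/16 = 111
Contribution of white: (454 − 481)² / 481 = 1.5156

1.516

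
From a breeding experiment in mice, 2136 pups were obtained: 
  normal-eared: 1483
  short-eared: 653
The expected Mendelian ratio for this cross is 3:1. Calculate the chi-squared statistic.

Expected counts for N = 2136 under a 3:1 ratio (total parts = 4):
  normal-eared: 2136 × 3/4 = 1602
  short-eared: 2136 × 1/4 = 534
χ² = Σ (O − E)² / E
  normal-eared: (1483 − 1602)² / 1602 = 8.8396
  short-eared: (653 − 534)² / 534 = 26.5187
χ² = 8.8396 + 26.5187 = 35.3583 ≈ 35.358

35.358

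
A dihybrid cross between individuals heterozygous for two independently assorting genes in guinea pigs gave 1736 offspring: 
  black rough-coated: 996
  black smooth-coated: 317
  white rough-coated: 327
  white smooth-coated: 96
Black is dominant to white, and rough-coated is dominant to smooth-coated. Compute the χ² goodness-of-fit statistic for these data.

2.058

A dihybrid F₂ with independent assortment and complete dominance at both loci gives a 9:3:3:1 phenotypic ratio.
Under the 9:3:3:1 hypothesis (Σ ratio = 16, N = 1736):
  black rough-coated: 1736 × 9/16 = 976.5
  black smooth-coated: 1736 × 3/16 = 325.5
  white rough-coated: 1736 × 3/16 = 325.5
  white smooth-coated: 1736 × 1/16 = 108.5
χ² = Σ (O − E)² / E
  black rough-coated: (996 − 976.5)² / 976.5 = 0.3894
  black smooth-coated: (317 − 325.5)² / 325.5 = 0.2220
  white rough-coated: (327 − 325.5)² / 325.5 = 0.0069
  white smooth-coated: (96 − 108.5)² / 108.5 = 1.4401
χ² = 0.3894 + 0.2220 + 0.0069 + 1.4401 = 2.0584 ≈ 2.058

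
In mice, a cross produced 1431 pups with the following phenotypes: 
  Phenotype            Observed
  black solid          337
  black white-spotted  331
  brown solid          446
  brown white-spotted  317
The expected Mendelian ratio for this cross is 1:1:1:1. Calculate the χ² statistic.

29.615

Expected counts for N = 1431 under a 1:1:1:1 ratio (total parts = 4):
  black solid: 1431 × 1/4 = 357.75
  black white-spotted: 1431 × 1/4 = 357.75
  brown solid: 1431 × 1/4 = 357.75
  brown white-spotted: 1431 × 1/4 = 357.75
χ² = Σ (O − E)² / E
  black solid: (337 − 357.75)² / 357.75 = 1.2035
  black white-spotted: (331 − 357.75)² / 357.75 = 2.0002
  brown solid: (446 − 357.75)² / 357.75 = 21.7696
  brown white-spotted: (317 − 357.75)² / 357.75 = 4.6417
χ² = 1.2035 + 2.0002 + 21.7696 + 4.6417 = 29.615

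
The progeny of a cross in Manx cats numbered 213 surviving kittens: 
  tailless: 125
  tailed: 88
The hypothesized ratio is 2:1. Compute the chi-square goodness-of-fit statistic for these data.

Under the 2:1 hypothesis (Σ ratio = 3, N = 213):
  tailless: 213 × 2/3 = 142
  tailed: 213 × 1/3 = 71
χ² = Σ (O − E)² / E
  tailless: (125 − 142)² / 142 = 2.0352
  tailed: (88 − 71)² / 71 = 4.0704
χ² = 2.0352 + 4.0704 = 6.1056 ≈ 6.106

6.106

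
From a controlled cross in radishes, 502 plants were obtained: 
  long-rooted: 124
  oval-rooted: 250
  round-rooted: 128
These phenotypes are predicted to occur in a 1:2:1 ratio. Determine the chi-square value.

0.072

Expected counts for N = 502 under a 1:2:1 ratio (total parts = 4):
  long-rooted: 502 × 1/4 = 125.5
  oval-rooted: 502 × 2/4 = 251
  round-rooted: 502 × 1/4 = 125.5
χ² = Σ (O − E)² / E
  long-rooted: (124 − 125.5)² / 125.5 = 0.0179
  oval-rooted: (250 − 251)² / 251 = 0.0040
  round-rooted: (128 − 125.5)² / 125.5 = 0.0498
χ² = 0.0179 + 0.0040 + 0.0498 = 0.0717 ≈ 0.072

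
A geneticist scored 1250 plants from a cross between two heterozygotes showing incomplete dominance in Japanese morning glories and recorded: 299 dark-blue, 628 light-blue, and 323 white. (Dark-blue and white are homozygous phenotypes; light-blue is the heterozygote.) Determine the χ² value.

0.950

With incomplete dominance, a heterozygote × heterozygote cross gives a 1:2:1 phenotypic ratio.
Total ratio parts = 4. Expected numbers out of 1250:
  dark-blue: 1250 × 1/4 = 312.5
  light-blue: 1250 × 2/4 = 625
  white: 1250 × 1/4 = 312.5
χ² = Σ (O − E)² / E
  dark-blue: (299 − 312.5)² / 312.5 = 0.5832
  light-blue: (628 − 625)² / 625 = 0.0144
  white: (323 − 312.5)² / 312.5 = 0.3528
χ² = 0.5832 + 0.0144 + 0.3528 = 0.9504 ≈ 0.950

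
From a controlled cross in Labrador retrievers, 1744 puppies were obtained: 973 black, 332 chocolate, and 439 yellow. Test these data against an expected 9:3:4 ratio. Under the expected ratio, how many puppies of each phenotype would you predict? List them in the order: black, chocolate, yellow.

The 9:3:4 ratio has 16 parts, so with N = 1744 the expected counts are:
  black: 1744 × 9/16 = 981
  chocolate: 1744 × 3/16 = 327
  yellow: 1744 × 4/16 = 436

981, 327, 436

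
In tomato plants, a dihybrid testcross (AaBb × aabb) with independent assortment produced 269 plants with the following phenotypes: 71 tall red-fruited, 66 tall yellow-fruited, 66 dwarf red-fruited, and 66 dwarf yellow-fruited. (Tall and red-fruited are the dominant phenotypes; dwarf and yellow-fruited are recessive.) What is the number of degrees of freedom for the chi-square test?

A dihybrid testcross with independent assortment gives a 1:1:1:1 ratio.
A goodness-of-fit test with 4 phenotype classes has df = 4 − 1 = 3.

3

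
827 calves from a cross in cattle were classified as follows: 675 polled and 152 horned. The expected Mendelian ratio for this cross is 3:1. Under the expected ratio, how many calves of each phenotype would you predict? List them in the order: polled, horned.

The 3:1 ratio has 4 parts, so with N = 827 the expected counts are:
  polled: 827 × 3/4 = 620.25
  horned: 827 × 1/4 = 206.75

620.25, 206.75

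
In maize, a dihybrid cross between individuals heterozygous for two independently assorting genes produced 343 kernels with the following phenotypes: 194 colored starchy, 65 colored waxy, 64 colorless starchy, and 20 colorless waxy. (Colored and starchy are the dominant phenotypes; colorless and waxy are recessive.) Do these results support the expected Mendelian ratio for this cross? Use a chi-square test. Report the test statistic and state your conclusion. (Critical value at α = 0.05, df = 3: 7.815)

0.111; consistent

A dihybrid F₂ with independent assortment and complete dominance at both loci gives a 9:3:3:1 phenotypic ratio.
Under the 9:3:3:1 hypothesis (Σ ratio = 16, N = 343):
  colored starchy: 343 × 9/16 = 192.9375
  colored waxy: 343 × 3/16 = 64.3125
  colorless starchy: 343 × 3/16 = 64.3125
  colorless waxy: 343 × 1/16 = 21.4375
χ² = Σ (O − E)² / E
  colored starchy: (194 − 192.9375)² / 192.9375 = 0.0059
  colored waxy: (65 − 64.3125)² / 64.3125 = 0.0073
  colorless starchy: (64 − 64.3125)² / 64.3125 = 0.0015
  colorless waxy: (20 − 21.4375)² / 21.4375 = 0.0964
χ² = 0.0059 + 0.0073 + 0.0015 + 0.0964 = 0.1111 ≈ 0.111
Degrees of freedom = 4 − 1 = 3; critical value at α = 0.05 is 7.815.
Since 0.111 < 7.815, we fail to reject the null hypothesis — the data are consistent with the 9:3:3:1 ratio.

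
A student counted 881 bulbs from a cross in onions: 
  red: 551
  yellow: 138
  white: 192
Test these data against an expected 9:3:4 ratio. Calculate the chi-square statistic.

Expected counts for N = 881 under a 9:3:4 ratio (total parts = 16):
  red: 881 × 9/16 = 495.5625
  yellow: 881 × 3/16 = 165.1875
  white: 881 × 4/16 = 220.25
χ² = Σ (O − E)² / E
  red: (551 − 495.5625)² / 495.5625 = 6.2017
  yellow: (138 − 165.1875)² / 165.1875 = 4.4747
  white: (192 − 220.25)² / 220.25 = 3.6234
χ² = 6.2017 + 4.4747 + 3.6234 = 14.2998 ≈ 14.300

14.300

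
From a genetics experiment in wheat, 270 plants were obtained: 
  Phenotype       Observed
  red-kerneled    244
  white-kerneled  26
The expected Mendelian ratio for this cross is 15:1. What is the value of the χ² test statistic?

5.263

Expected counts for N = 270 under a 15:1 ratio (total parts = 16):
  red-kerneled: 270 × 15/16 = 253.125
  white-kerneled: 270 × 1/16 = 16.875
χ² = Σ (O − E)² / E
  red-kerneled: (244 − 253.125)² / 253.125 = 0.3290
  white-kerneled: (26 − 16.875)² / 16.875 = 4.9343
χ² = 0.3290 + 4.9343 = 5.2633 ≈ 5.263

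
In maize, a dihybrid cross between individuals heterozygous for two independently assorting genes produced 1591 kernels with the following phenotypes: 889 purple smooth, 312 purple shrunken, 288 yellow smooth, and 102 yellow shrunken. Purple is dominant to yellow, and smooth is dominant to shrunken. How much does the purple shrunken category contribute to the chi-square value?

0.628

A dihybrid F₂ with independent assortment and complete dominance at both loci gives a 9:3:3:1 phenotypic ratio.
Under the 9:3:3:1 hypothesis (Σ ratio = 16, N = 1591):
  purple smooth: 1591 × 9/16 = 894.9375
  purple shrunken: 1591 × 3/16 = 298.3125
  yellow smooth: 1591 × 3/16 = 298.3125
  yellow shrunken: 1591 × 1/16 = 99.4375
Contribution of purple shrunken: (312 − 298.3125)² / 298.3125 = 0.6280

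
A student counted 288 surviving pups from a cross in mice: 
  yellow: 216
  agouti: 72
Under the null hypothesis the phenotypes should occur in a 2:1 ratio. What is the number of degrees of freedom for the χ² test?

A goodness-of-fit test with 2 phenotype classes has df = 2 − 1 = 1.

1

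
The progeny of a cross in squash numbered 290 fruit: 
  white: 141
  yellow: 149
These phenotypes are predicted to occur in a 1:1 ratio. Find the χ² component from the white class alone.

0.110

The 1:1 ratio has 2 parts, so with N = 290 the expected counts are:
  white: 290 × 1/2 = 145
  yellow: 290 × 1/2 = 145
Contribution of white: (141 − 145)² / 145 = 0.1103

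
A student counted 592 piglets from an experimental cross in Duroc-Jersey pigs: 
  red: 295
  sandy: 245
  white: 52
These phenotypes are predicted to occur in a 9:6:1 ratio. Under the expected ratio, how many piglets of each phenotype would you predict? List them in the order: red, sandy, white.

Expected counts for N = 592 under a 9:6:1 ratio (total parts = 16):
  red: 592 × 9/16 = 333
  sandy: 592 × 6/16 = 222
  white: 592 × 1/16 = 37

333, 222, 37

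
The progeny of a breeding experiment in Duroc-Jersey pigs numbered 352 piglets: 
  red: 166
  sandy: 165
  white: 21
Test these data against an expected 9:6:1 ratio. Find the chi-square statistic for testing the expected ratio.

The 9:6:1 ratio has 16 parts, so with N = 352 the expected counts are:
  red: 352 × 9/16 = 198
  sandy: 352 × 6/16 = 132
  white: 352 × 1/16 = 22
χ² = Σ (O − E)² / E
  red: (166 − 198)² / 198 = 5.1717
  sandy: (165 − 132)² / 132 = 8.2500
  white: (21 − 22)² / 22 = 0.0455
χ² = 5.1717 + 8.2500 + 0.0455 = 13.4672 ≈ 13.467

13.467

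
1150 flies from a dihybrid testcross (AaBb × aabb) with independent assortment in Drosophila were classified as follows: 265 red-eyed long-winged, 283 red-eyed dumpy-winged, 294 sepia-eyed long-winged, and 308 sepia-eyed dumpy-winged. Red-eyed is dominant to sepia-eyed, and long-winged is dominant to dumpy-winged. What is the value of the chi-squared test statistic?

3.440

A dihybrid testcross with independent assortment gives a 1:1:1:1 ratio.
Expected counts for N = 1150 under a 1:1:1:1 ratio (total parts = 4):
  red-eyed long-winged: 1150 × 1/4 = 287.5
  red-eyed dumpy-winged: 1150 × 1/4 = 287.5
  sepia-eyed long-winged: 1150 × 1/4 = 287.5
  sepia-eyed dumpy-winged: 1150 × 1/4 = 287.5
χ² = Σ (O − E)² / E
  red-eyed long-winged: (265 − 287.5)² / 287.5 = 1.7609
  red-eyed dumpy-winged: (283 − 287.5)² / 287.5 = 0.0704
  sepia-eyed long-winged: (294 − 287.5)² / 287.5 = 0.1470
  sepia-eyed dumpy-winged: (308 − 287.5)² / 287.5 = 1.4617
χ² = 1.7609 + 0.0704 + 0.1470 + 1.4617 = 3.440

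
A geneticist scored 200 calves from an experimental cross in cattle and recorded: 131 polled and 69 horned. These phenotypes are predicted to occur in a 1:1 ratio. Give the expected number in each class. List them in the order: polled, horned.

Expected counts for N = 200 under a 1:1 ratio (total parts = 2):
  polled: 200 × 1/2 = 100
  horned: 200 × 1/2 = 100

100, 100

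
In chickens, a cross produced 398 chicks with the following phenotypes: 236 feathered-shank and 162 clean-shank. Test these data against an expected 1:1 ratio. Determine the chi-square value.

13.759

Under the 1:1 hypothesis (Σ ratio = 2, N = 398):
  feathered-shank: 398 × 1/2 = 199
  clean-shank: 398 × 1/2 = 199
χ² = Σ (O − E)² / E
  feathered-shank: (236 − 199)² / 199 = 6.8794
  clean-shank: (162 − 199)² / 199 = 6.8794
χ² = 6.8794 + 6.8794 = 13.7588 ≈ 13.759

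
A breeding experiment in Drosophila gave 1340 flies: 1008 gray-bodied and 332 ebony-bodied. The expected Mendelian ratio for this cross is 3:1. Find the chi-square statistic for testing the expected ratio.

Total ratio parts = 4. Expected numbers out of 1340:
  gray-bodied: 1340 × 3/4 = 1005
  ebony-bodied: 1340 × 1/4 = 335
χ² = Σ (O − E)² / E
  gray-bodied: (1008 − 1005)² / 1005 = 0.0090
  ebony-bodied: (332 − 335)² / 335 = 0.0269
χ² = 0.0090 + 0.0269 = 0.0359 ≈ 0.036

0.036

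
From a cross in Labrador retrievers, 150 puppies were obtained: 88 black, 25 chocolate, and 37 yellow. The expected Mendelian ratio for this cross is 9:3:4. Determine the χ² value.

0.510

Total ratio parts = 16. Expected numbers out of 150:
  black: 150 × 9/16 = 84.375
  chocolate: 150 × 3/16 = 28.125
  yellow: 150 × 4/16 = 37.5
χ² = Σ (O − E)² / E
  black: (88 − 84.375)² / 84.375 = 0.1557
  chocolate: (25 − 28.125)² / 28.125 = 0.3472
  yellow: (37 − 37.5)² / 37.5 = 0.0067
χ² = 0.1557 + 0.3472 + 0.0067 = 0.5096 ≈ 0.510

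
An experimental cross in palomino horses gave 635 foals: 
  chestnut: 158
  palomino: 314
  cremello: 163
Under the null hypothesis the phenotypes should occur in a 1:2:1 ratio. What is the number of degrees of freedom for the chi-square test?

2

A goodness-of-fit test with 3 phenotype classes has df = 3 − 1 = 2.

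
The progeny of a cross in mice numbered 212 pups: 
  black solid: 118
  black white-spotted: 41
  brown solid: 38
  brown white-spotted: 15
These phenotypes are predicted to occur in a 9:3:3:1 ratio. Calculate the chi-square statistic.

Under the 9:3:3:1 hypothesis (Σ ratio = 16, N = 212):
  black solid: 212 × 9/16 = 119.25
  black white-spotted: 212 × 3/16 = 39.75
  brown solid: 212 × 3/16 = 39.75
  brown white-spotted: 212 × 1/16 = 13.25
χ² = Σ (O − E)² / E
  black solid: (118 − 119.25)² / 119.25 = 0.0131
  black white-spotted: (41 − 39.75)² / 39.75 = 0.0393
  brown solid: (38 − 39.75)² / 39.75 = 0.0770
  brown white-spotted: (15 − 13.25)² / 13.25 = 0.2311
χ² = 0.0131 + 0.0393 + 0.0770 + 0.2311 = 0.3605 ≈ 0.361

0.361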